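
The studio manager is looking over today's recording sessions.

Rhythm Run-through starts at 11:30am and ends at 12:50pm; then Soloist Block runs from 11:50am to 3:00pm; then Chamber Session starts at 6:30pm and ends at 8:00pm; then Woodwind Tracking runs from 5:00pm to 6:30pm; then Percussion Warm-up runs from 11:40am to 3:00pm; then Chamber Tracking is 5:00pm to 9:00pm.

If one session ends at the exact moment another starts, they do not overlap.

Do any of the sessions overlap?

Yes

Sorted by start: Rhythm Run-through, Percussion Warm-up, Soloist Block, Woodwind Tracking, Chamber Tracking, Chamber Session.
Percussion Warm-up starts before Rhythm Run-through ends → Rhythm Run-through and Percussion Warm-up overlap.
That's a conflict, so the schedule is not conflict-free.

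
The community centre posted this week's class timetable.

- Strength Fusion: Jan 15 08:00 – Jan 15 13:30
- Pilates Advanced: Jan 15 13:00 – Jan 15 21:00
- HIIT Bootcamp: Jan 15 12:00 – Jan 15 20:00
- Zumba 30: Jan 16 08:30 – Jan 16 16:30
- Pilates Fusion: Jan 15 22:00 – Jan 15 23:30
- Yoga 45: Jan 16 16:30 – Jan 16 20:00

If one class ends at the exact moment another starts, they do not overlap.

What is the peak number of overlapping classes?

Walk through starts and ends in time order (an end at T is processed before a start at T):
Jan 15 08:00 start Strength Fusion → 1
Jan 15 12:00 start HIIT Bootcamp → 2
Jan 15 13:00 start Pilates Advanced → 3
Jan 15 13:30 end Strength Fusion → 2
Jan 15 20:00 end HIIT Bootcamp → 1
Jan 15 21:00 end Pilates Advanced → 0
Jan 15 22:00 start Pilates Fusion → 1
Jan 15 23:30 end Pilates Fusion → 0
Jan 16 08:30 start Zumba 30 → 1
Jan 16 16:30 end Zumba 30 → 0
Jan 16 16:30 start Yoga 45 → 1
Jan 16 20:00 end Yoga 45 → 0
Peak is 3, at Jan 15 13:00 (HIIT Bootcamp, Pilates Advanced, Strength Fusion).

3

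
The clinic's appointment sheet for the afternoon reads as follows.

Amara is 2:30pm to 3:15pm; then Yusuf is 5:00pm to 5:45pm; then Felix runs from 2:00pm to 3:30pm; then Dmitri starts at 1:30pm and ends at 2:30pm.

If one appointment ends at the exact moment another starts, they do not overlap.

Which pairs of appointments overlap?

Sorted by start: Dmitri, Felix, Amara, Yusuf.
Felix starts before Dmitri ends → Dmitri and Felix overlap.
Amara starts exactly when Dmitri ends (back-to-back, no overlap), so nothing later overlaps Dmitri either.
Amara starts before Felix ends → Felix and Amara overlap.
Yusuf starts after Felix ends.
Yusuf starts after Amara ends.

Amara & Felix, Dmitri & Felix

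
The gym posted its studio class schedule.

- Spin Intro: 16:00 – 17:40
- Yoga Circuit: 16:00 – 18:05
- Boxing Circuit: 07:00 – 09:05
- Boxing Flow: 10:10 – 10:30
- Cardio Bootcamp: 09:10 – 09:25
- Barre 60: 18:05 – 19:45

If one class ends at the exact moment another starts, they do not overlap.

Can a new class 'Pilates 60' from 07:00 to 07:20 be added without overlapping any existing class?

Boxing Circuit: starts 07:00 before Pilates 60 ends 07:20, and ends 09:05 after Pilates 60 starts 07:00 → overlap.
Cardio Bootcamp: starts 09:10 at or after Pilates 60 ends 07:20 → clear.
Boxing Flow: starts 10:10 at or after Pilates 60 ends 07:20 → clear.
Yoga Circuit: starts 16:00 at or after Pilates 60 ends 07:20 → clear.
Spin Intro: starts 16:00 at or after Pilates 60 ends 07:20 → clear.
Barre 60: starts 18:05 at or after Pilates 60 ends 07:20 → clear.
Pilates 60 overlaps Boxing Circuit.

No — it overlaps Boxing Circuit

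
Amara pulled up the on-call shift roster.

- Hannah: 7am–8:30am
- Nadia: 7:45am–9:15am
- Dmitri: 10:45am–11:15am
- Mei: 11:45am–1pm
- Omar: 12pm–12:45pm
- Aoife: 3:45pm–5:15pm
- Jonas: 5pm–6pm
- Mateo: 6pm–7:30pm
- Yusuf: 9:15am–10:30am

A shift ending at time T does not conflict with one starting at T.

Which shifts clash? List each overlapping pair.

Sorted by start: Hannah, Nadia, Yusuf, Dmitri, Mei, Omar, Aoife, Jonas, Mateo.
Nadia starts before Hannah ends → Hannah and Nadia overlap.
Yusuf starts after Hannah ends, so Hannah has no further overlaps.
Yusuf starts exactly when Nadia ends (back-to-back, no overlap), so Nadia has no further overlaps.
Dmitri starts after Yusuf ends, so Yusuf has no further overlaps.
Mei starts after Dmitri ends, so Dmitri has no further overlaps.
Omar starts before Mei ends → Mei and Omar overlap.
Aoife starts after Mei ends, so Mei has no further overlaps.
Aoife starts after Omar ends, so Omar has no further overlaps.
Jonas starts before Aoife ends → Aoife and Jonas overlap.
Mateo starts after Aoife ends.
Mateo starts exactly when Jonas ends (back-to-back, no overlap).

Aoife & Jonas, Hannah & Nadia, Mei & Omar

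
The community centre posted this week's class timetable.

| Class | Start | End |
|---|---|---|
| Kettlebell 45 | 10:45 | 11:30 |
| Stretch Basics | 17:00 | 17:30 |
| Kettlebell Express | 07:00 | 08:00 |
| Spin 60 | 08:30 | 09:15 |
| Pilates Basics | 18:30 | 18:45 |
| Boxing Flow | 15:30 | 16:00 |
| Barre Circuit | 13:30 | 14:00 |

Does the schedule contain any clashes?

Sorted by start: Kettlebell Express, Spin 60, Kettlebell 45, Barre Circuit, Boxing Flow, Stretch Basics, Pilates Basics.
Spin 60 starts after Kettlebell Express ends, so Kettlebell Express has no further overlaps.
Kettlebell 45 starts after Spin 60 ends, so Spin 60 has no further overlaps.
Barre Circuit starts after Kettlebell 45 ends, so Kettlebell 45 has no further overlaps.
Boxing Flow starts after Barre Circuit ends, so Barre Circuit has no further overlaps.
Stretch Basics starts after Boxing Flow ends, so Boxing Flow has no further overlaps.
Pilates Basics starts after Stretch Basics ends.
Every pair is clear; the schedule has no overlaps.

No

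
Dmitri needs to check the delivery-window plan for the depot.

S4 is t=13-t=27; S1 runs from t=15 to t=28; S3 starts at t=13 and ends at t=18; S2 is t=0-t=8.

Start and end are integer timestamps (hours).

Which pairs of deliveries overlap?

Sorted by start: S2, S3, S4, S1.
S3 starts after S2 ends, so S2 has no further overlaps.
S4 starts before S3 ends → S3 and S4 overlap.
S1 starts before S3 ends → S3 and S1 overlap.
S1 starts before S4 ends → S4 and S1 overlap.

S1 & S3, S1 & S4, S3 & S4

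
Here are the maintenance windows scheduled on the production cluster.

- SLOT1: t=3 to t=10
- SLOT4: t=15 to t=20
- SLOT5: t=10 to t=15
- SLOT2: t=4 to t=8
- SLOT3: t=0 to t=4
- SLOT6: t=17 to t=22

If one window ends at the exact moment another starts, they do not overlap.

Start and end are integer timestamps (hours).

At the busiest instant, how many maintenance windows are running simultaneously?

Sweep the timeline, counting +1 at each start and −1 at each end (ends before starts at a tie):
t=0 start SLOT3 → 1
t=3 start SLOT1 → 2
t=4 end SLOT3 → 1
t=4 start SLOT2 → 2
t=8 end SLOT2 → 1
t=10 end SLOT1 → 0
t=10 start SLOT5 → 1
t=15 end SLOT5 → 0
t=15 start SLOT4 → 1
t=17 start SLOT6 → 2
t=20 end SLOT4 → 1
t=22 end SLOT6 → 0
Peak is 2, at t=3 (SLOT1, SLOT3).

2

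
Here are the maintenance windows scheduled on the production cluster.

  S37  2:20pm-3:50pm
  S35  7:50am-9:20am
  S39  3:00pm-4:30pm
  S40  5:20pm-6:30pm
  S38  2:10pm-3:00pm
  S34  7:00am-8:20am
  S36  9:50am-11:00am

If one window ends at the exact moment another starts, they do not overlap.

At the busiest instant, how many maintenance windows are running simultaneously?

2

Walk through starts and ends in time order (an end at T is processed before a start at T):
7:00am start S34 → 1
7:50am start S35 → 2
8:20am end S34 → 1
9:20am end S35 → 0
9:50am start S36 → 1
11:00am end S36 → 0
2:10pm start S38 → 1
2:20pm start S37 → 2
3:00pm end S38 → 1
3:00pm start S39 → 2
3:50pm end S37 → 1
4:30pm end S39 → 0
5:20pm start S40 → 1
6:30pm end S40 → 0
Peak is 2, at 7:50am (S34, S35).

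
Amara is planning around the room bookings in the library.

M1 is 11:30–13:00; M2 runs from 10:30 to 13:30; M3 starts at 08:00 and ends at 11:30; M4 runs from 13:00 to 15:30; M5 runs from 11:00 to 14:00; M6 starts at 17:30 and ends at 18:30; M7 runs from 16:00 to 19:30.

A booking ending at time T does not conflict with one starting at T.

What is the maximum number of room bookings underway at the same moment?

Sweep the timeline, counting +1 at each start and −1 at each end (ends before starts at a tie):
08:00 start M3 → 1
10:30 start M2 → 2
11:00 start M5 → 3
11:30 end M3 → 2
11:30 start M1 → 3
13:00 end M1 → 2
13:00 start M4 → 3
13:30 end M2 → 2
14:00 end M5 → 1
15:30 end M4 → 0
16:00 start M7 → 1
17:30 start M6 → 2
18:30 end M6 → 1
19:30 end M7 → 0
Peak is 3, at 11:00 (M2, M3, M5).

3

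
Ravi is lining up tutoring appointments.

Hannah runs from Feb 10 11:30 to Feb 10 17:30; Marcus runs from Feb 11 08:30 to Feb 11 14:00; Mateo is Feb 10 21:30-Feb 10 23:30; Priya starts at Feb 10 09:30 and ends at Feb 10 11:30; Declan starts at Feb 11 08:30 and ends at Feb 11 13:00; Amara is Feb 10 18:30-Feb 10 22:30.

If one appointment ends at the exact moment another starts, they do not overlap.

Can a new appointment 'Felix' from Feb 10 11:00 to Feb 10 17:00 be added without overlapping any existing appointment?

No — it overlaps Hannah, Priya

Priya: starts Feb 10 09:30 before Felix ends Feb 10 17:00, and ends Feb 10 11:30 after Felix starts Feb 10 11:00 → overlap.
Hannah: starts Feb 10 11:30 before Felix ends Feb 10 17:00, and ends Feb 10 17:30 after Felix starts Feb 10 11:00 → overlap.
Amara: starts Feb 10 18:30 at or after Felix ends Feb 10 17:00 → clear.
Mateo: starts Feb 10 21:30 at or after Felix ends Feb 10 17:00 → clear.
Declan: starts Feb 11 08:30 at or after Felix ends Feb 10 17:00 → clear.
Marcus: starts Feb 11 08:30 at or after Felix ends Feb 10 17:00 → clear.
Felix overlaps Priya, Hannah.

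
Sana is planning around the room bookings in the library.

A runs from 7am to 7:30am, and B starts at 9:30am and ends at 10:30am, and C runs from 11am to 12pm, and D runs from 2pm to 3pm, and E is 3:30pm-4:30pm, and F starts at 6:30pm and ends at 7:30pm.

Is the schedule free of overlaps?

Check each pair: they overlap iff neither finishes before the other starts.
Sorted by start: A, B, C, D, E, F.
B starts after A ends — done with A.
C starts after B ends — done with B.
D starts after C ends — done with C.
E starts after D ends — done with D.
F starts after E ends.
Every pair is clear; the schedule has no overlaps.

Yes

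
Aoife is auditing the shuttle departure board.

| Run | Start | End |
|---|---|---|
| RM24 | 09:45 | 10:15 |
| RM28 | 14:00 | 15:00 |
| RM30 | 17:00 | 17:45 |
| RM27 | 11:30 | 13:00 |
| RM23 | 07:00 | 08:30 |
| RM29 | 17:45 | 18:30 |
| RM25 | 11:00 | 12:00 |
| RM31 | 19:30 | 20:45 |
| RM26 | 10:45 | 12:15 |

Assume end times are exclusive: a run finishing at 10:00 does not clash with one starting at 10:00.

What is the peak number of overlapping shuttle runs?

Sort all start/end points and keep a running count:
07:00 start RM23 → 1
08:30 end RM23 → 0
09:45 start RM24 → 1
10:15 end RM24 → 0
10:45 start RM26 → 1
11:00 start RM25 → 2
11:30 start RM27 → 3
12:00 end RM25 → 2
12:15 end RM26 → 1
13:00 end RM27 → 0
14:00 start RM28 → 1
15:00 end RM28 → 0
17:00 start RM30 → 1
17:45 end RM30 → 0
17:45 start RM29 → 1
18:30 end RM29 → 0
19:30 start RM31 → 1
20:45 end RM31 → 0
Peak is 3, at 11:30 (RM25, RM26, RM27).

3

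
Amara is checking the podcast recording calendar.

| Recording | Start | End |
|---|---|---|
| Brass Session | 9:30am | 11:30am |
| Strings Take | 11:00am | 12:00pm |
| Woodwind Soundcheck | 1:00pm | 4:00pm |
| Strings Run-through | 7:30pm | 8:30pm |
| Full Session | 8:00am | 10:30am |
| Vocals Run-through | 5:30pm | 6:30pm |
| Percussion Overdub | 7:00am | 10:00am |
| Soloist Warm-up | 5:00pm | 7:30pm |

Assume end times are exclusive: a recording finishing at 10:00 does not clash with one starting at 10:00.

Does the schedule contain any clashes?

Check each pair: they overlap iff neither finishes before the other starts.
Sorted by start: Percussion Overdub, Full Session, Brass Session, Strings Take, Woodwind Soundcheck, Soloist Warm-up, Vocals Run-through, Strings Run-through.
Full Session starts before Percussion Overdub ends → Percussion Overdub and Full Session overlap.
That's a conflict, so the schedule is not conflict-free.

Yes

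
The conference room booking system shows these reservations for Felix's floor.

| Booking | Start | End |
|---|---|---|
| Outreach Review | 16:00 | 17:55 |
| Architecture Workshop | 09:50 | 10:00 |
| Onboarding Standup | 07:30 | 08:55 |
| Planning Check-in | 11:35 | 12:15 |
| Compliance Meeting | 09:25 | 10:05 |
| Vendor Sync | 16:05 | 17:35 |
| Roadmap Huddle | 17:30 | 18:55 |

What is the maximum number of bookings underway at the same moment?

3

Sort all start/end points and keep a running count:
07:30 start Onboarding Standup → 1
08:55 end Onboarding Standup → 0
09:25 start Compliance Meeting → 1
09:50 start Architecture Workshop → 2
10:00 end Architecture Workshop → 1
10:05 end Compliance Meeting → 0
11:35 start Planning Check-in → 1
12:15 end Planning Check-in → 0
16:00 start Outreach Review → 1
16:05 start Vendor Sync → 2
17:30 start Roadmap Huddle → 3
17:35 end Vendor Sync → 2
17:55 end Outreach Review → 1
18:55 end Roadmap Huddle → 0
Peak is 3, at 17:30 (Outreach Review, Roadmap Huddle, Vendor Sync).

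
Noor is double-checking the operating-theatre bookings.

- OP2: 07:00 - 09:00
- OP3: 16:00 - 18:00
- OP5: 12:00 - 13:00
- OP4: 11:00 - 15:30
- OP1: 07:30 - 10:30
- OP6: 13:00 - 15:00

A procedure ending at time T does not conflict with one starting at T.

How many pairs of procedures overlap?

3

Sorted by start: OP2, OP1, OP4, OP5, OP6, OP3.
OP1 starts before OP2 ends → OP2 and OP1 overlap.
OP4 starts after OP2 ends, so nothing later overlaps OP2 either.
OP4 starts after OP1 ends, so nothing later overlaps OP1 either.
OP5 starts before OP4 ends → OP4 and OP5 overlap.
OP6 starts before OP4 ends → OP4 and OP6 overlap.
OP3 starts after OP4 ends.
OP6 starts exactly when OP5 ends (back-to-back, no overlap), so nothing later overlaps OP5 either.
OP3 starts after OP6 ends.
Overlapping pairs: OP1 & OP2, OP4 & OP5, OP4 & OP6 — 3 in total.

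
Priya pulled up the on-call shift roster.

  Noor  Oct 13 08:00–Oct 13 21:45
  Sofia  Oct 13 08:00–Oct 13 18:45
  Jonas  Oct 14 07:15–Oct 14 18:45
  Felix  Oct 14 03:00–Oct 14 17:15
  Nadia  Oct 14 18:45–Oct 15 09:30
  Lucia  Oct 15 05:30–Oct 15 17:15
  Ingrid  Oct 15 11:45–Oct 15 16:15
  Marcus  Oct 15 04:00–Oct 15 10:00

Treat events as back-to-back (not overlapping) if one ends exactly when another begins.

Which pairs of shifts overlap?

Check each pair: they overlap iff neither finishes before the other starts.
Sorted by start: Noor, Sofia, Felix, Jonas, Nadia, Marcus, Lucia, Ingrid.
Sofia starts before Noor ends → Noor and Sofia overlap.
Felix starts after Noor ends, so Noor has no further overlaps.
Felix starts after Sofia ends, so Sofia has no further overlaps.
Jonas starts before Felix ends → Felix and Jonas overlap.
Nadia starts after Felix ends, so Felix has no further overlaps.
Nadia starts exactly when Jonas ends (back-to-back, no overlap), so Jonas has no further overlaps.
Marcus starts before Nadia ends → Nadia and Marcus overlap.
Lucia starts before Nadia ends → Nadia and Lucia overlap.
Ingrid starts after Nadia ends.
Lucia starts before Marcus ends → Marcus and Lucia overlap.
Ingrid starts after Marcus ends.
Ingrid starts before Lucia ends → Lucia and Ingrid overlap.

Felix & Jonas, Ingrid & Lucia, Lucia & Marcus, Lucia & Nadia, Marcus & Nadia, Noor & Sofia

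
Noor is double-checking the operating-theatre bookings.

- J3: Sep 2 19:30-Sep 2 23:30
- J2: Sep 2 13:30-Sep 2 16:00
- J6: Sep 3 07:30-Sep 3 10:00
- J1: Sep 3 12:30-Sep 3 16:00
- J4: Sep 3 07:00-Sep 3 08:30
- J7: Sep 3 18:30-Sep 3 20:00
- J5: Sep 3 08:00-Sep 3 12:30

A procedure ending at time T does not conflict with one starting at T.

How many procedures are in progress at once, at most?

Sweep the timeline, counting +1 at each start and −1 at each end (ends before starts at a tie):
Sep 2 13:30 start J2 → 1
Sep 2 16:00 end J2 → 0
Sep 2 19:30 start J3 → 1
Sep 2 23:30 end J3 → 0
Sep 3 07:00 start J4 → 1
Sep 3 07:30 start J6 → 2
Sep 3 08:00 start J5 → 3
Sep 3 08:30 end J4 → 2
Sep 3 10:00 end J6 → 1
Sep 3 12:30 end J5 → 0
Sep 3 12:30 start J1 → 1
Sep 3 16:00 end J1 → 0
Sep 3 18:30 start J7 → 1
Sep 3 20:00 end J7 → 0
Peak is 3, at Sep 3 08:00 (J4, J5, J6).

3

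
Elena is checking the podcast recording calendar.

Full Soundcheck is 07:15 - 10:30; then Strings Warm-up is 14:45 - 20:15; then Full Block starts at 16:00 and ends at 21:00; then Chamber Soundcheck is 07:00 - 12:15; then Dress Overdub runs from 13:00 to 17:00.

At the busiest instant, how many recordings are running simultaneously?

3

Sweep the timeline, counting +1 at each start and −1 at each end (ends before starts at a tie):
07:00 start Chamber Soundcheck → 1
07:15 start Full Soundcheck → 2
10:30 end Full Soundcheck → 1
12:15 end Chamber Soundcheck → 0
13:00 start Dress Overdub → 1
14:45 start Strings Warm-up → 2
16:00 start Full Block → 3
17:00 end Dress Overdub → 2
20:15 end Strings Warm-up → 1
21:00 end Full Block → 0
Peak is 3, at 16:00 (Dress Overdub, Full Block, Strings Warm-up).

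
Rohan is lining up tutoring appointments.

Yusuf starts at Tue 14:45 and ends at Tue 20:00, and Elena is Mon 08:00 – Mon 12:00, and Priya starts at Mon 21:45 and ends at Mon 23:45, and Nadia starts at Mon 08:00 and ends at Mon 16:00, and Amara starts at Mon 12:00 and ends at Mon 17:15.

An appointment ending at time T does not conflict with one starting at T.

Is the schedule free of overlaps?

Two intervals overlap when each starts before the other ends.
Sorted by start: Nadia, Elena, Amara, Priya, Yusuf.
Elena starts before Nadia ends → Nadia and Elena overlap.
That's a conflict, so the schedule is not conflict-free.

No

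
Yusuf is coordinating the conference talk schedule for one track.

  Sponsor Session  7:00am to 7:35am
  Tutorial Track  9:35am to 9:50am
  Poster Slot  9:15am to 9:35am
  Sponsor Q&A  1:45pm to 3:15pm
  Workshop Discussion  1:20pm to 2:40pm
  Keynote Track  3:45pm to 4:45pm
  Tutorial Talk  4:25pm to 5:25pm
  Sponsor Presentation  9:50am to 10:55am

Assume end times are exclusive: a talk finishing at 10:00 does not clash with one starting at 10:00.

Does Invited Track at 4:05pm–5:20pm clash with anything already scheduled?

Sponsor Session: ends 7:35am at or before Invited Track starts 4:05pm → clear.
Poster Slot: ends 9:35am at or before Invited Track starts 4:05pm → clear.
Tutorial Track: ends 9:50am at or before Invited Track starts 4:05pm → clear.
Sponsor Presentation: ends 10:55am at or before Invited Track starts 4:05pm → clear.
Workshop Discussion: ends 2:40pm at or before Invited Track starts 4:05pm → clear.
Sponsor Q&A: ends 3:15pm at or before Invited Track starts 4:05pm → clear.
Keynote Track: starts 3:45pm before Invited Track ends 5:20pm, and ends 4:45pm after Invited Track starts 4:05pm → overlap.
Tutorial Talk: starts 4:25pm before Invited Track ends 5:20pm, and ends 5:25pm after Invited Track starts 4:05pm → overlap.
Invited Track overlaps Keynote Track, Tutorial Talk.

Yes — it overlaps Keynote Track, Tutorial Talk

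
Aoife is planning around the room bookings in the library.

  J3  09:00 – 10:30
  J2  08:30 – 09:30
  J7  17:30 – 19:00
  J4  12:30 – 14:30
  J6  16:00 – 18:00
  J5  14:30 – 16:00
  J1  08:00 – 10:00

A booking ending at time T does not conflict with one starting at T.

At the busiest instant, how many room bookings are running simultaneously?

Sort all start/end points and keep a running count:
08:00 start J1 → 1
08:30 start J2 → 2
09:00 start J3 → 3
09:30 end J2 → 2
10:00 end J1 → 1
10:30 end J3 → 0
12:30 start J4 → 1
14:30 end J4 → 0
14:30 start J5 → 1
16:00 end J5 → 0
16:00 start J6 → 1
17:30 start J7 → 2
18:00 end J6 → 1
19:00 end J7 → 0
Peak is 3, at 09:00 (J1, J2, J3).

3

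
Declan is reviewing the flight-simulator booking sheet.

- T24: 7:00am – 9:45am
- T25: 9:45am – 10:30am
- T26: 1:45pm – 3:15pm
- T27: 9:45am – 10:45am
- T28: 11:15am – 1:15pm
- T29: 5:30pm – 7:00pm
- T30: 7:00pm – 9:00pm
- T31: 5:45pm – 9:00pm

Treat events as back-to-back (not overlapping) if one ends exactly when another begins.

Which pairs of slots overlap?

Sorted by start: T24, T25, T27, T28, T26, T29, T31, T30.
T25 starts exactly when T24 ends (back-to-back, no overlap), so T24 has no further overlaps.
T27 starts before T25 ends → T25 and T27 overlap.
T28 starts after T25 ends, so T25 has no further overlaps.
T28 starts after T27 ends, so T27 has no further overlaps.
T26 starts after T28 ends, so T28 has no further overlaps.
T29 starts after T26 ends, so T26 has no further overlaps.
T31 starts before T29 ends → T29 and T31 overlap.
T30 starts exactly when T29 ends (back-to-back, no overlap).
T30 starts before T31 ends → T31 and T30 overlap.

T25 & T27, T29 & T31, T30 & T31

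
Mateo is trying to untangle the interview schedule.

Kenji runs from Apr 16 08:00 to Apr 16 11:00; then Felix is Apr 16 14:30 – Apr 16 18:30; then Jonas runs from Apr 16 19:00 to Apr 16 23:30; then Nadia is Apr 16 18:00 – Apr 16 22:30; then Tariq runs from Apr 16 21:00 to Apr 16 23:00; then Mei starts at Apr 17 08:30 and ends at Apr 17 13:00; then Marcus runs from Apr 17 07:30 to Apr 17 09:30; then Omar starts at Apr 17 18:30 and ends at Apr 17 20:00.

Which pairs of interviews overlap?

Sorted by start: Kenji, Felix, Nadia, Jonas, Tariq, Marcus, Mei, Omar.
Felix starts after Kenji ends — done with Kenji.
Nadia starts before Felix ends → Felix and Nadia overlap.
Jonas starts after Felix ends — done with Felix.
Jonas starts before Nadia ends → Nadia and Jonas overlap.
Tariq starts before Nadia ends → Nadia and Tariq overlap.
Marcus starts after Nadia ends — done with Nadia.
Tariq starts before Jonas ends → Jonas and Tariq overlap.
Marcus starts after Jonas ends — done with Jonas.
Marcus starts after Tariq ends — done with Tariq.
Mei starts before Marcus ends → Marcus and Mei overlap.
Omar starts after Marcus ends.
Omar starts after Mei ends.

Felix & Nadia, Jonas & Nadia, Jonas & Tariq, Marcus & Mei, Nadia & Tariq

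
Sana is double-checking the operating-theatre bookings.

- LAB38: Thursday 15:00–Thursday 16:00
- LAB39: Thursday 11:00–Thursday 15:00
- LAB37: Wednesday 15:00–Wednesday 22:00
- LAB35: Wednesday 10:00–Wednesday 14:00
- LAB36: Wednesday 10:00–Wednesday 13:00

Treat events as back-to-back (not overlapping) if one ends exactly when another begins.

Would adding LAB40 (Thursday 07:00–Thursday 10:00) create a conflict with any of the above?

LAB35: ends Wednesday 14:00 at or before LAB40 starts Thursday 07:00 → clear.
LAB36: ends Wednesday 13:00 at or before LAB40 starts Thursday 07:00 → clear.
LAB37: ends Wednesday 22:00 at or before LAB40 starts Thursday 07:00 → clear.
LAB39: starts Thursday 11:00 at or after LAB40 ends Thursday 10:00 → clear.
LAB38: starts Thursday 15:00 at or after LAB40 ends Thursday 10:00 → clear.

No — it doesn't clash with anything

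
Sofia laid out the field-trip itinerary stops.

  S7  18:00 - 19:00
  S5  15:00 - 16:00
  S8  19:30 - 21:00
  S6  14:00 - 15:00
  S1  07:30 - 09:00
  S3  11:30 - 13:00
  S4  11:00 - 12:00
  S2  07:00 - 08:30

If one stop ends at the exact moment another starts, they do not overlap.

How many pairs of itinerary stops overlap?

Two intervals overlap when each starts before the other ends.
Sorted by start: S2, S1, S4, S3, S6, S5, S7, S8.
S1 starts before S2 ends → S2 and S1 overlap.
S4 starts after S2 ends — done with S2.
S4 starts after S1 ends — done with S1.
S3 starts before S4 ends → S4 and S3 overlap.
S6 starts after S4 ends — done with S4.
S6 starts after S3 ends — done with S3.
S5 starts exactly when S6 ends (back-to-back, no overlap) — done with S6.
S7 starts after S5 ends — done with S5.
S8 starts after S7 ends.
Overlapping pairs: S1 & S2, S3 & S4 — 2 in total.

2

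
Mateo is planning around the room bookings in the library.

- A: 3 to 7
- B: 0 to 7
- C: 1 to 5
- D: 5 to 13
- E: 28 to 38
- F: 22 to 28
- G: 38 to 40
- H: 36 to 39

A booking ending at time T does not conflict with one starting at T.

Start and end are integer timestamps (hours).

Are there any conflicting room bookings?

Sorted by start: B, C, A, D, F, E, H, G.
C starts before B ends → B and C overlap.
That's a conflict, so the schedule is not conflict-free.

Yes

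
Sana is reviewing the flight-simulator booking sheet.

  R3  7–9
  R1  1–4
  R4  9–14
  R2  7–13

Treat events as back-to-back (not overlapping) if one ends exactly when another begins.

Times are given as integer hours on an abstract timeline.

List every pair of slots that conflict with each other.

R2 & R3, R2 & R4

Sorted by start: R1, R2, R3, R4.
R2 starts after R1 ends, so R1 has no further overlaps.
R3 starts before R2 ends → R2 and R3 overlap.
R4 starts before R2 ends → R2 and R4 overlap.
R4 starts exactly when R3 ends (back-to-back, no overlap).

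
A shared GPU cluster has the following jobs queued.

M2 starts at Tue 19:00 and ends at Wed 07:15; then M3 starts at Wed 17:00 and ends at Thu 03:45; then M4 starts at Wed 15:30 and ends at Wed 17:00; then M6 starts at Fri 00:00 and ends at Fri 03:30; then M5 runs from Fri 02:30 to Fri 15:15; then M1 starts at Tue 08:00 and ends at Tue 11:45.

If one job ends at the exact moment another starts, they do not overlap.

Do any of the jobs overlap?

Yes

Sorted by start: M1, M2, M4, M3, M6, M5.
M2 starts after M1 ends, so M1 has no further overlaps.
M4 starts after M2 ends, so M2 has no further overlaps.
M3 starts exactly when M4 ends (back-to-back, no overlap), so M4 has no further overlaps.
M6 starts after M3 ends, so M3 has no further overlaps.
M5 starts before M6 ends → M6 and M5 overlap.
That's a conflict, so the schedule is not conflict-free.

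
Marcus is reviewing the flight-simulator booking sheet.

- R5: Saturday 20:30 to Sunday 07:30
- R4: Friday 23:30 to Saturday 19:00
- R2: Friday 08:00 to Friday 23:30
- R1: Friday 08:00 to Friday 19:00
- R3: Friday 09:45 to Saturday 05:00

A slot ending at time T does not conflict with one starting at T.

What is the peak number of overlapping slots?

3

Walk through starts and ends in time order (an end at T is processed before a start at T):
Friday 08:00 start R1 → 1
Friday 08:00 start R2 → 2
Friday 09:45 start R3 → 3
Friday 19:00 end R1 → 2
Friday 23:30 end R2 → 1
Friday 23:30 start R4 → 2
Saturday 05:00 end R3 → 1
Saturday 19:00 end R4 → 0
Saturday 20:30 start R5 → 1
Sunday 07:30 end R5 → 0
Peak is 3, at Friday 09:45 (R1, R2, R3).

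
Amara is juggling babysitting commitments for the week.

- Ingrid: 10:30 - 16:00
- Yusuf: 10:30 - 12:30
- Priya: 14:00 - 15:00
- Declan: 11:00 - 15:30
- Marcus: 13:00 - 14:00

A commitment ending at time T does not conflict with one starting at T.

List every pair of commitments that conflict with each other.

Declan & Ingrid, Declan & Marcus, Declan & Priya, Declan & Yusuf, Ingrid & Marcus, Ingrid & Priya, Ingrid & Yusuf

Sorted by start: Ingrid, Yusuf, Declan, Marcus, Priya.
Yusuf starts before Ingrid ends → Ingrid and Yusuf overlap.
Declan starts before Ingrid ends → Ingrid and Declan overlap.
Marcus starts before Ingrid ends → Ingrid and Marcus overlap.
Priya starts before Ingrid ends → Ingrid and Priya overlap.
Declan starts before Yusuf ends → Yusuf and Declan overlap.
Marcus starts after Yusuf ends, so Yusuf has no further overlaps.
Marcus starts before Declan ends → Declan and Marcus overlap.
Priya starts before Declan ends → Declan and Priya overlap.
Priya starts exactly when Marcus ends (back-to-back, no overlap).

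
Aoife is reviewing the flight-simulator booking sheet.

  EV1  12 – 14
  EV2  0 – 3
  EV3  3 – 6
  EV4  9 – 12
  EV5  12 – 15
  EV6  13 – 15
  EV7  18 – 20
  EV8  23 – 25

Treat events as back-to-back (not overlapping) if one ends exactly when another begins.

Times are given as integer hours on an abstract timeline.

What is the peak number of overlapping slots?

Sweep the timeline, counting +1 at each start and −1 at each end (ends before starts at a tie):
0 start EV2 → 1
3 end EV2 → 0
3 start EV3 → 1
6 end EV3 → 0
9 start EV4 → 1
12 end EV4 → 0
12 start EV1 → 1
12 start EV5 → 2
13 start EV6 → 3
14 end EV1 → 2
15 end EV5 → 1
15 end EV6 → 0
18 start EV7 → 1
20 end EV7 → 0
23 start EV8 → 1
25 end EV8 → 0
Peak is 3, at 13 (EV1, EV5, EV6).

3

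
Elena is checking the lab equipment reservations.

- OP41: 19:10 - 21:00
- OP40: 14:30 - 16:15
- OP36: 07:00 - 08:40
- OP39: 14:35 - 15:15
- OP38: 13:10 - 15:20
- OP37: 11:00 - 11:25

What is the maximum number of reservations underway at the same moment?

Sort all start/end points and keep a running count:
07:00 start OP36 → 1
08:40 end OP36 → 0
11:00 start OP37 → 1
11:25 end OP37 → 0
13:10 start OP38 → 1
14:30 start OP40 → 2
14:35 start OP39 → 3
15:15 end OP39 → 2
15:20 end OP38 → 1
16:15 end OP40 → 0
19:10 start OP41 → 1
21:00 end OP41 → 0
Peak is 3, at 14:35 (OP38, OP39, OP40).

3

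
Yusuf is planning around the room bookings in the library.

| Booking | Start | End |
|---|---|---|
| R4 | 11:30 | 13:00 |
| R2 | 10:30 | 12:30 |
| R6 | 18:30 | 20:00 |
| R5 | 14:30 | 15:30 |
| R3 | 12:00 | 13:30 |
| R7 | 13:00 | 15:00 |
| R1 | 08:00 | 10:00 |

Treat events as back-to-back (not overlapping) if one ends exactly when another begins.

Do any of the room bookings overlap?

Two intervals overlap when each starts before the other ends.
Sorted by start: R1, R2, R4, R3, R7, R5, R6.
R2 starts after R1 ends — done with R1.
R4 starts before R2 ends → R2 and R4 overlap.
That's a conflict, so the schedule is not conflict-free.

Yes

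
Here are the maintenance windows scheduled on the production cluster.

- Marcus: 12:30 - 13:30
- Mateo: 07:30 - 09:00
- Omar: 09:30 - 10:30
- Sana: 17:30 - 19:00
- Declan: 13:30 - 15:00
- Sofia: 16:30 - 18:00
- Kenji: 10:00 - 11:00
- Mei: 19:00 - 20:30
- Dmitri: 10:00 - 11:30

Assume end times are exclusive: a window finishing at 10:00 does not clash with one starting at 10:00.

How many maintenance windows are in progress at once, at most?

3

Sort all start/end points and keep a running count:
07:30 start Mateo → 1
09:00 end Mateo → 0
09:30 start Omar → 1
10:00 start Dmitri → 2
10:00 start Kenji → 3
10:30 end Omar → 2
11:00 end Kenji → 1
11:30 end Dmitri → 0
12:30 start Marcus → 1
13:30 end Marcus → 0
13:30 start Declan → 1
15:00 end Declan → 0
16:30 start Sofia → 1
17:30 start Sana → 2
18:00 end Sofia → 1
19:00 end Sana → 0
19:00 start Mei → 1
20:30 end Mei → 0
Peak is 3, at 10:00 (Dmitri, Kenji, Omar).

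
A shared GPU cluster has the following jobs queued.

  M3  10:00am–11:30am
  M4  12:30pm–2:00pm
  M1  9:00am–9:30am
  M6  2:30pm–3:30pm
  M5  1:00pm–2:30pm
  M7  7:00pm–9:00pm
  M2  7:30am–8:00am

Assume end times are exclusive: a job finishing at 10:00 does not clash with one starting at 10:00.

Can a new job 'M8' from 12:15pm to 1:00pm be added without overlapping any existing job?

M2: ends 8:00am at or before M8 starts 12:15pm → clear.
M1: ends 9:30am at or before M8 starts 12:15pm → clear.
M3: ends 11:30am at or before M8 starts 12:15pm → clear.
M4: starts 12:30pm before M8 ends 1:00pm, and ends 2:00pm after M8 starts 12:15pm → overlap.
M5: starts 1:00pm at or after M8 ends 1:00pm → clear.
M6: starts 2:30pm at or after M8 ends 1:00pm → clear.
M7: starts 7:00pm at or after M8 ends 1:00pm → clear.
M8 overlaps M4.

No — it overlaps M4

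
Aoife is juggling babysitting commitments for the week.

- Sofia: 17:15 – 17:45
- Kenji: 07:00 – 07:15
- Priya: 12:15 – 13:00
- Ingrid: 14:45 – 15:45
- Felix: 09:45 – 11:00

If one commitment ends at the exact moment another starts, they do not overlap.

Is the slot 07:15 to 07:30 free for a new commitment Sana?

Kenji: ends 07:15 at or before Sana starts 07:15 → clear.
Felix: starts 09:45 at or after Sana ends 07:30 → clear.
Priya: starts 12:15 at or after Sana ends 07:30 → clear.
Ingrid: starts 14:45 at or after Sana ends 07:30 → clear.
Sofia: starts 17:15 at or after Sana ends 07:30 → clear.

Yes — the slot is free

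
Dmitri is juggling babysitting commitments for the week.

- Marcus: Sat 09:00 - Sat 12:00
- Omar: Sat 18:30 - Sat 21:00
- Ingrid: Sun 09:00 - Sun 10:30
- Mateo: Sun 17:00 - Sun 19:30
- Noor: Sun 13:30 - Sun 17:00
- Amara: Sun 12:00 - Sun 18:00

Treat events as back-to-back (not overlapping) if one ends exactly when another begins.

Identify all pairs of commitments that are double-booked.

Amara & Mateo, Amara & Noor

Sorted by start: Marcus, Omar, Ingrid, Amara, Noor, Mateo.
Omar starts after Marcus ends — done with Marcus.
Ingrid starts after Omar ends — done with Omar.
Amara starts after Ingrid ends — done with Ingrid.
Noor starts before Amara ends → Amara and Noor overlap.
Mateo starts before Amara ends → Amara and Mateo overlap.
Mateo starts exactly when Noor ends (back-to-back, no overlap).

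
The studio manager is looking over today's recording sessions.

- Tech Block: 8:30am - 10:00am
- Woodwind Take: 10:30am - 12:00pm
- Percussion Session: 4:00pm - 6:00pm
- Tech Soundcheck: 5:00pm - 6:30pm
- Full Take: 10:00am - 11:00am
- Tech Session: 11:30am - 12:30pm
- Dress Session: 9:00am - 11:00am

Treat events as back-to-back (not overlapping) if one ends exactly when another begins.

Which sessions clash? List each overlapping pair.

Dress Session & Full Take, Dress Session & Tech Block, Dress Session & Woodwind Take, Full Take & Woodwind Take, Percussion Session & Tech Soundcheck, Tech Session & Woodwind Take

Sorted by start: Tech Block, Dress Session, Full Take, Woodwind Take, Tech Session, Percussion Session, Tech Soundcheck.
Dress Session starts before Tech Block ends → Tech Block and Dress Session overlap.
Full Take starts exactly when Tech Block ends (back-to-back, no overlap), so nothing later overlaps Tech Block either.
Full Take starts before Dress Session ends → Dress Session and Full Take overlap.
Woodwind Take starts before Dress Session ends → Dress Session and Woodwind Take overlap.
Tech Session starts after Dress Session ends, so nothing later overlaps Dress Session either.
Woodwind Take starts before Full Take ends → Full Take and Woodwind Take overlap.
Tech Session starts after Full Take ends, so nothing later overlaps Full Take either.
Tech Session starts before Woodwind Take ends → Woodwind Take and Tech Session overlap.
Percussion Session starts after Woodwind Take ends, so nothing later overlaps Woodwind Take either.
Percussion Session starts after Tech Session ends, so nothing later overlaps Tech Session either.
Tech Soundcheck starts before Percussion Session ends → Percussion Session and Tech Soundcheck overlap.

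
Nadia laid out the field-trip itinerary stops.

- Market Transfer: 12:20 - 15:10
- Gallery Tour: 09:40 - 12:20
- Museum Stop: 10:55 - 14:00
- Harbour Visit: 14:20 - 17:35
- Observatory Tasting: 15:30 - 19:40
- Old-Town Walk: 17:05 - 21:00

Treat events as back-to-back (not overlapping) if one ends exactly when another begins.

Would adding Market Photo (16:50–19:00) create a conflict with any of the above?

Yes — it overlaps Harbour Visit, Observatory Tasting, Old-Town Walk

Gallery Tour: ends 12:20 at or before Market Photo starts 16:50 → clear.
Museum Stop: ends 14:00 at or before Market Photo starts 16:50 → clear.
Market Transfer: ends 15:10 at or before Market Photo starts 16:50 → clear.
Harbour Visit: starts 14:20 before Market Photo ends 19:00, and ends 17:35 after Market Photo starts 16:50 → overlap.
Observatory Tasting: starts 15:30 before Market Photo ends 19:00, and ends 19:40 after Market Photo starts 16:50 → overlap.
Old-Town Walk: starts 17:05 before Market Photo ends 19:00, and ends 21:00 after Market Photo starts 16:50 → overlap.
Market Photo overlaps Observatory Tasting, Harbour Visit, Old-Town Walk.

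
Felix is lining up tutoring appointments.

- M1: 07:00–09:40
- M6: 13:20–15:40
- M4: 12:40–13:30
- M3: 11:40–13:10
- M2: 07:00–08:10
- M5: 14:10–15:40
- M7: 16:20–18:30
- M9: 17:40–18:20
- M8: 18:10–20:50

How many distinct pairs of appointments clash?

7

Check each pair: they overlap iff neither finishes before the other starts.
Sorted by start: M1, M2, M3, M4, M6, M5, M7, M9, M8.
M2 starts before M1 ends → M1 and M2 overlap.
M3 starts after M1 ends, so M1 has no further overlaps.
M3 starts after M2 ends, so M2 has no further overlaps.
M4 starts before M3 ends → M3 and M4 overlap.
M6 starts after M3 ends, so M3 has no further overlaps.
M6 starts before M4 ends → M4 and M6 overlap.
M5 starts after M4 ends, so M4 has no further overlaps.
M5 starts before M6 ends → M6 and M5 overlap.
M7 starts after M6 ends, so M6 has no further overlaps.
M7 starts after M5 ends, so M5 has no further overlaps.
M9 starts before M7 ends → M7 and M9 overlap.
M8 starts before M7 ends → M7 and M8 overlap.
M8 starts before M9 ends → M9 and M8 overlap.
Overlapping pairs: M1 & M2, M3 & M4, M4 & M6, M5 & M6, M7 & M8, M7 & M9, M8 & M9 — 7 in total.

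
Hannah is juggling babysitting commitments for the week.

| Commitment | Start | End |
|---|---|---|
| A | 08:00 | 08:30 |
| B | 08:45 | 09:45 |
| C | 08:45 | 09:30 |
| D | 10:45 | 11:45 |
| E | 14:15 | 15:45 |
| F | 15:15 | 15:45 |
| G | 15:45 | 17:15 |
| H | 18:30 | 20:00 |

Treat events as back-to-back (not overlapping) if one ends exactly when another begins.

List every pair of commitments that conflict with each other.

Sorted by start: A, B, C, D, E, F, G, H.
B starts after A ends, so nothing later overlaps A either.
C starts before B ends → B and C overlap.
D starts after B ends, so nothing later overlaps B either.
D starts after C ends, so nothing later overlaps C either.
E starts after D ends, so nothing later overlaps D either.
F starts before E ends → E and F overlap.
G starts exactly when E ends (back-to-back, no overlap), so nothing later overlaps E either.
G starts exactly when F ends (back-to-back, no overlap), so nothing later overlaps F either.
H starts after G ends.

B & C, E & F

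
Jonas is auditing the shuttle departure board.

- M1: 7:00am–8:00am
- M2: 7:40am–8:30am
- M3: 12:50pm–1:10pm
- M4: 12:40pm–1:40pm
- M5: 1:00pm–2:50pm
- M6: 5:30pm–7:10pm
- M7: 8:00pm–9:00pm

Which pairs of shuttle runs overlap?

Sorted by start: M1, M2, M4, M3, M5, M6, M7.
M2 starts before M1 ends → M1 and M2 overlap.
M4 starts after M1 ends, so nothing later overlaps M1 either.
M4 starts after M2 ends, so nothing later overlaps M2 either.
M3 starts before M4 ends → M4 and M3 overlap.
M5 starts before M4 ends → M4 and M5 overlap.
M6 starts after M4 ends, so nothing later overlaps M4 either.
M5 starts before M3 ends → M3 and M5 overlap.
M6 starts after M3 ends, so nothing later overlaps M3 either.
M6 starts after M5 ends, so nothing later overlaps M5 either.
M7 starts after M6 ends.

M1 & M2, M3 & M4, M3 & M5, M4 & M5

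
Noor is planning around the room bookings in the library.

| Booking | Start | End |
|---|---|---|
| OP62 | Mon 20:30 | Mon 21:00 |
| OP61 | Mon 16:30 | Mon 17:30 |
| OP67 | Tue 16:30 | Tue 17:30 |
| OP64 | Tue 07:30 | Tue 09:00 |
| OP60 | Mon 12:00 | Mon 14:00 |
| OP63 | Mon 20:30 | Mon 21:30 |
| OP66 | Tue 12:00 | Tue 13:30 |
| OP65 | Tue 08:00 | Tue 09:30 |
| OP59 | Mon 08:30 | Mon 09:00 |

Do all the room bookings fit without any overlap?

Check each pair: they overlap iff neither finishes before the other starts.
Sorted by start: OP59, OP60, OP61, OP62, OP63, OP64, OP65, OP66, OP67.
OP60 starts after OP59 ends — done with OP59.
OP61 starts after OP60 ends — done with OP60.
OP62 starts after OP61 ends — done with OP61.
OP63 starts before OP62 ends → OP62 and OP63 overlap.
That's a conflict, so the schedule is not conflict-free.

No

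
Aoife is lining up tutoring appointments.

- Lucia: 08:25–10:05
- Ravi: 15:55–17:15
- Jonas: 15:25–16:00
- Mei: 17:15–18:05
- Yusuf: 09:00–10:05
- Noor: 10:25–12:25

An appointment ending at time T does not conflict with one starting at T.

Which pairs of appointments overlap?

Jonas & Ravi, Lucia & Yusuf

Sorted by start: Lucia, Yusuf, Noor, Jonas, Ravi, Mei.
Yusuf starts before Lucia ends → Lucia and Yusuf overlap.
Noor starts after Lucia ends, so Lucia has no further overlaps.
Noor starts after Yusuf ends, so Yusuf has no further overlaps.
Jonas starts after Noor ends, so Noor has no further overlaps.
Ravi starts before Jonas ends → Jonas and Ravi overlap.
Mei starts after Jonas ends.
Mei starts exactly when Ravi ends (back-to-back, no overlap).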